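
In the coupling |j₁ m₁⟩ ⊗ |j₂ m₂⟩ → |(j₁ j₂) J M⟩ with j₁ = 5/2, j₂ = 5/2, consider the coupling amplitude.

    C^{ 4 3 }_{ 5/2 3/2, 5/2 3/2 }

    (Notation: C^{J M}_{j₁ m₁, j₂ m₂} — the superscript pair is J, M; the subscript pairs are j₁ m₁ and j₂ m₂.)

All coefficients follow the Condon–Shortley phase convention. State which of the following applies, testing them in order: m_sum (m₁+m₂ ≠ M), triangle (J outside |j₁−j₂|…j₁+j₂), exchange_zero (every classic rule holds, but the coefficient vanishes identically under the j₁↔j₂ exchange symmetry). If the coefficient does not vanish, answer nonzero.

exchange_zero

m-sum: m₁+m₂ = 3/2+3/2 = 3, M = 3  ✓
triangle: |j₁−j₂| = 0 ≤ J = 4 ≤ j₁+j₂ = 5  ✓
exchange: j₁=j₂ and m₁=m₂, and (−1)^(j₁+j₂−J) = (−1)^1 = −1 forces ⟨j₁m₁;j₂m₂|JM⟩ = −⟨j₂m₂;j₁m₁|JM⟩ = −⟨j₁m₁;j₂m₂|JM⟩ ⇒ the coefficient vanishes identically
Racah sum check: Σ_k collapses to 0 ⇒ CG = 0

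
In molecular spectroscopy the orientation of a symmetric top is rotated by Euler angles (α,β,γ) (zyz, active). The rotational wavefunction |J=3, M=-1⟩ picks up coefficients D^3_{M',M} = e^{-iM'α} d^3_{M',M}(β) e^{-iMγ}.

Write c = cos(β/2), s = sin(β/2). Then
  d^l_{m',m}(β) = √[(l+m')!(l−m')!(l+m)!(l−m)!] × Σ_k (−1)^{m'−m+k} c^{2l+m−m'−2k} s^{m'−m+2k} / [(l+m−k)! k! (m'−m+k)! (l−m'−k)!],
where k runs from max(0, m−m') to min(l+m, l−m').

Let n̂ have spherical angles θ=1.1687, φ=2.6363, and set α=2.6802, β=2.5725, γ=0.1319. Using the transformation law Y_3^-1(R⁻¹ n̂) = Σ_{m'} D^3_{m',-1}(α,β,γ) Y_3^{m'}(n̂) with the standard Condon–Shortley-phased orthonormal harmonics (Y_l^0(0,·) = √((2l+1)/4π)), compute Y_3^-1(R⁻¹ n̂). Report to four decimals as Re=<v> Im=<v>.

Need the full column D^3_{m',-1} for m'=−3..3 at α=2.6802, β=2.5725, γ=0.1319.
cos(β/2)=0.280722, sin(β/2)=0.959789
d^3_{-3,-1}: single k=2 term ⇒ +0.022157;  D = -0.006939+0.021042i
d^3_{-2,-1}: k∈[1..2] ⇒ +0.005291 -0.123705 = -0.118414;  D = -0.083270+0.084189i
d^3_{-1,-1}: k∈[0..2] ⇒ +0.000489 -0.045767 +0.401243 = +0.355966;  D = -0.336817+0.115177i
d^3_{0,-1}: k∈[0..2] ⇒ -0.005796 +0.203268 -0.792038 = -0.594567;  D = -0.589402-0.078196i
d^3_{1,-1}: k∈[0..2] ⇒ +0.034325 -0.534991 +0.781727 = +0.281061;  D = -0.233029-0.157139i
d^3_{2,-1}: k∈[0..1] ⇒ -0.123705 +0.723029 = +0.599324;  D = +0.295767+0.521259i
d^3_{3,-1}: single k=0 term ⇒ +0.259001;  D = -0.014165-0.258614i
Y_3^{m'}(θ=1.1687,φ=2.6363) and Σ D·Y over m':
  (-0.0069+0.0210i)·(-0.0178-0.3247i)  (-0.0833+0.0842i)·(+0.1800+0.2869i)  (-0.3368+0.1152i)·(+0.0610+0.0337i)  (-0.5894-0.0782i)·(-0.3263+0.0000i)  (-0.2330-0.1571i)·(-0.0610+0.0337i)  (+0.2958+0.5213i)·(+0.1800-0.2869i)  (-0.0142-0.2586i)·(+0.0178-0.3247i)
Y_3^-1(R⁻¹ n̂) = +0.273798+0.024967i

Re=0.2738 Im=0.0250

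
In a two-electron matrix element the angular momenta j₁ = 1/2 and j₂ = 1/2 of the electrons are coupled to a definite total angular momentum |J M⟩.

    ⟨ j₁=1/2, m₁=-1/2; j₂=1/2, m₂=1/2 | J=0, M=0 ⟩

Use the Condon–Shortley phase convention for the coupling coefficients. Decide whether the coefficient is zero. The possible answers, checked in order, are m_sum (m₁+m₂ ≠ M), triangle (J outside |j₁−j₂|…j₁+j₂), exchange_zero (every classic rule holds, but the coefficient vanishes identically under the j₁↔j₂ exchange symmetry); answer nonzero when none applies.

nonzero

m-sum: m₁+m₂ = -1/2+1/2 = 0, M = 0  ✓
triangle: |j₁−j₂| = 0 ≤ J = 0 ≤ j₁+j₂ = 1  ✓
exchange: j₁≠j₂ or m₁≠m₂ — the exchange symmetry imposes no constraint here
value check: CG = −√(1/2) = -0.707107 ≠ 0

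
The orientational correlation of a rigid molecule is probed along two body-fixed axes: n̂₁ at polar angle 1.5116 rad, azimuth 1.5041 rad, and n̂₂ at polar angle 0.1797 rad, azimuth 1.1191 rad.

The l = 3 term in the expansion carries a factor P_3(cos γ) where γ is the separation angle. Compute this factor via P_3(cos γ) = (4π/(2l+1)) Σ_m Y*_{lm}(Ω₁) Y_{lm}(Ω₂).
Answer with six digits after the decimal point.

Expand P_3 via completeness: Σ_{m} conj(Y_{3,m}) at Ω₁ times Y_{3,m} at Ω₂ —
  m=-3: (-0.08249 - 0.40675j) × (-0.00233 + 0.00051j) = 0.00040 + 0.00090j  (running Σ = 0.00040 + 0.00090j)
  m=-2: (-0.05972 + 0.00801j) × (-0.01988 - 0.02523j) = 0.00139 + 0.00135j  (running Σ = 0.00179 + 0.00225j)
  m=-1: (-0.02112 - 0.31626j) × (0.09683 - 0.19958j) = -0.06517 - 0.02641j  (running Σ = -0.06338 - 0.02415j)
  m=0: (-0.06585 + 0.00000j) × (0.67569 + 0.00000j) = -0.04449 + 0.00000j  (running Σ = -0.10787 - 0.02415j)
  m=1: (0.02112 - 0.31626j) × (-0.09683 - 0.19958j) = -0.06517 + 0.02641j  (running Σ = -0.17303 + 0.00225j)
  m=2: (-0.05972 - 0.00801j) × (-0.01988 + 0.02523j) = 0.00139 - 0.00135j  (running Σ = -0.17164 + 0.00090j)
  m=3: (0.08249 - 0.40675j) × (0.00233 + 0.00051j) = 0.00040 - 0.00090j  (running Σ = -0.17124 + 0.00000j)
Σ over m = -0.17124 + 0.00000j; ×(4π/7) → -0.30742 + 0.00000j. Real part: -0.307418

-0.307418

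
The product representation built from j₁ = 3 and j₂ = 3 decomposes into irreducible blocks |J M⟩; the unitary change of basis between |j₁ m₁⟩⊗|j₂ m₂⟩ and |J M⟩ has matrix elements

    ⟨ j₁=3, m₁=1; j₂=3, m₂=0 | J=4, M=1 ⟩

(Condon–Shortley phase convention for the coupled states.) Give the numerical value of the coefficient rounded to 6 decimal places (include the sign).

√[9·2!4!4!/11! · 4!2!3!3!5!3!] = √(124416/385)
  +(−1)^0/∏(0,2,2,3,2,1)! = 1/48  (running 1/48)
  +(−1)^1/∏(1,1,1,2,3,2)! = -1/24  (running -1/48)
  +(−1)^2/∏(2,0,0,1,4,3)! = 1/288  (running -5/288)
⟨..|..⟩ = √(124416/385)·(-5/288) = -0.312094

-0.312094  (= −√(15/154))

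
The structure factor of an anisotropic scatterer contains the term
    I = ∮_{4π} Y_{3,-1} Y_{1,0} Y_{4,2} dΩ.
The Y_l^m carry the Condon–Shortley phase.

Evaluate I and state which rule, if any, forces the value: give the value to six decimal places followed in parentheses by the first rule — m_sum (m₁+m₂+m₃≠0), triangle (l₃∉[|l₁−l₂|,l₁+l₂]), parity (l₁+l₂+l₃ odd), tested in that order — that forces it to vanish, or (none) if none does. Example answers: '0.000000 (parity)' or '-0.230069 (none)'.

m-sum = -1 + 0 + 2 = 1 ≠ 0 ⇒ I = 0

0.000000 (m_sum)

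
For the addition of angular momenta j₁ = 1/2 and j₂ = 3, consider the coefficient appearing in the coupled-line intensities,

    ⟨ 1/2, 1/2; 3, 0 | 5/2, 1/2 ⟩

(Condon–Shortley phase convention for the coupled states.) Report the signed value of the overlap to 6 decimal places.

triangle: 1!·0!·5!/7! = 120/5040
(j±m)!: 1!·0!·3!·3!·3!·2! = 432
prefactor² = (2J+1)·Δ·N² = 432/7
  k=0: +1/(0!·1!·0!·3!·0!·2!) = 1/12
Σ = 1/12  ⇒  CG² = 432/7·(1/12)² = 3/7
CG = +√(3/7) = +0.654654

+√(3/7) = +0.654654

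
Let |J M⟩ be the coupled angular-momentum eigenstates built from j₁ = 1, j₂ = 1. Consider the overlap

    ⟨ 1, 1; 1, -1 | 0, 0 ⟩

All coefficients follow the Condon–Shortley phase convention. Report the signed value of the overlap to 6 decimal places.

j₁+j₂−J=2  J+j₁−j₂=0  J−j₁+j₂=0  j₁+j₂+J+1=3
(j₁±m₁, j₂±m₂, J±M) = (2,0,0,2,0,0)
P² = 4/3
sum k=0..0:
  [0] +1/2 = 1/2
S = 1/2
C² = P²·S² = 1/3 ; C = +0.577350

+√(1/3) = +0.577350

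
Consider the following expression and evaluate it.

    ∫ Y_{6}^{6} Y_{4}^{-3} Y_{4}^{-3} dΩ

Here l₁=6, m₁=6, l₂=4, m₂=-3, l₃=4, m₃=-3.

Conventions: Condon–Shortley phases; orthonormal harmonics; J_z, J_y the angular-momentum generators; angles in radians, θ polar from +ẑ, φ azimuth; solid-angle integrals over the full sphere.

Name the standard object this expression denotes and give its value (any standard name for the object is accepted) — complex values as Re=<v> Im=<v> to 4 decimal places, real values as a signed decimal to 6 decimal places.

Gaunt coefficient, +0.216205

This is a Gaunt coefficient — the integral of a triple product of spherical harmonics over the sphere.
m-sum 0 ✓  L=14 even ✓  2≤4≤10 ✓
Π(2lᵢ+1) = 13×9×9 = 1053
triangle coeff Δ(6,4,4) = 1/1261260
Σ_t [2,4]: t=2:+1/4608 t=3:−1/1296 t=4:+1/4608 = -7/20736
(3j)²=20/1287 [(6 4 4; 0 0 0)], sign=-1
Σ_t [0,0]: t=0:+1/518400 = 1/518400
(3j)²=7/195 [(6 4 4; 6 -3 -3)], sign=-1
⇒ 4πI² = 84/143
I = (+1)√(84/143/(4π)) = 0.21620548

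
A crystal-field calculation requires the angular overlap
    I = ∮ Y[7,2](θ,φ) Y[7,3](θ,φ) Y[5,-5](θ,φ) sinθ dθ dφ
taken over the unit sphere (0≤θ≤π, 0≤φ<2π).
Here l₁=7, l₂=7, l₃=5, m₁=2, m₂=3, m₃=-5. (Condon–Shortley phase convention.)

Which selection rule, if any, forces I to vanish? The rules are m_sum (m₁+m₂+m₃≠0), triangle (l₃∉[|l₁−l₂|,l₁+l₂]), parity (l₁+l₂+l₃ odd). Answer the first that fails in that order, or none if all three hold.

parity

Σmᵢ = 0  ✓
l₃∈[|l₁−l₂|,l₁+l₂]=[0,14], have l₃=5  ✓
Σlᵢ = 19 ⇒ odd  ✗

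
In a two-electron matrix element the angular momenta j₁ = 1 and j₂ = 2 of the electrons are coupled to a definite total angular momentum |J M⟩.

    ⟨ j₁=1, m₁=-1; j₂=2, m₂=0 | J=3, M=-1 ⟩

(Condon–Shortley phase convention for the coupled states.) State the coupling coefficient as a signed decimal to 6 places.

√[7·0!2!4!/7! · 0!2!2!2!2!4!] = √(128/5)
  +(−1)^0/∏(0,0,2,2,0,2)! = 1/8  (running 1/8)
⟨..|..⟩ = √(128/5)·(1/8) = +0.632456

+0.632456  (= +√(2/5))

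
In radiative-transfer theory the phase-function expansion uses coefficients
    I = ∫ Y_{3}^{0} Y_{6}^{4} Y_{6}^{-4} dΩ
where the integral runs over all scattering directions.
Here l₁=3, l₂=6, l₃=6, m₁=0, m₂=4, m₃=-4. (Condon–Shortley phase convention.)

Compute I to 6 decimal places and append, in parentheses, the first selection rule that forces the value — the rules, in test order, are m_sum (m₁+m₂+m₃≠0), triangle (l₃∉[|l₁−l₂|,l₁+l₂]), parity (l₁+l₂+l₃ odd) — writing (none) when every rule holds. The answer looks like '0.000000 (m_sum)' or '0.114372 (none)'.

Σlᵢ=15 odd — θ-integrand is odd under cosθ→−cosθ; I=0

0.000000 (parity)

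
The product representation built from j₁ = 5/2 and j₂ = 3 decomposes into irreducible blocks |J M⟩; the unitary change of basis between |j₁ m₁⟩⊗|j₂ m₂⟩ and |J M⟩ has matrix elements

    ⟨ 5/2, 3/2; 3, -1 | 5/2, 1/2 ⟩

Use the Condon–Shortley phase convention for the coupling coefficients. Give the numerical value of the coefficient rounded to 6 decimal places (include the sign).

√[6·3!2!3!/9! · 4!1!2!4!3!2!] = √(576/35)
  +(−1)^0/∏(0,3,1,2,1,1)! = 1/12  (running 1/12)
  +(−1)^1/∏(1,2,0,1,2,2)! = -1/8  (running -1/24)
⟨..|..⟩ = √(576/35)·(-1/24) = -0.169031

-0.169031  (= −√(1/35))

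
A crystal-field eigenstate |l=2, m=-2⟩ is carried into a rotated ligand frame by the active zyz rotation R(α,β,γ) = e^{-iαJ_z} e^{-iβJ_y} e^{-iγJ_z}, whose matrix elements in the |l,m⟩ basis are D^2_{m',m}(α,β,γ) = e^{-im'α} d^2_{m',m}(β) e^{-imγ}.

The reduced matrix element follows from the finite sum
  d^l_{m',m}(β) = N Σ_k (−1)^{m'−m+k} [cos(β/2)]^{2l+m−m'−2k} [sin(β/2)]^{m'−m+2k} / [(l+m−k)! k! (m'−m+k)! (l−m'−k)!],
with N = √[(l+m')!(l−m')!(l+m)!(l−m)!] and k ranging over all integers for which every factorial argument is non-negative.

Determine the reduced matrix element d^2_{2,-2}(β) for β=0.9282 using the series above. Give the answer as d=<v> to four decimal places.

d^2_{2,-2}(β=0.9282) via the finite sum:
Half-angle: c=0.894225, s=0.447618. N=√(24·1·1·24)=24.000000
k∈{0} keeps every argument non-negative
  k=0: (−1)^4·24.0000/(24)·0.8942^0·0.4476^4 = +0.040145
d^2_{2,-2}(0.9282) = +0.040145

d=0.0401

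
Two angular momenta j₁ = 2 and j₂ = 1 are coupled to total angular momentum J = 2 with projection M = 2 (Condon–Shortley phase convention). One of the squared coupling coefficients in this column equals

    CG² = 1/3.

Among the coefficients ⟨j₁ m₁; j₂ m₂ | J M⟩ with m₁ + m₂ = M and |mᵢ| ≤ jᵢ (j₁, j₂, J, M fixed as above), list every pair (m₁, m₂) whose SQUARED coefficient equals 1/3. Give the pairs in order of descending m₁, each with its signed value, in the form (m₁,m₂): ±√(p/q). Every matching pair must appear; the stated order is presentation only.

(1,1): −√(1/3)

Admissible pairs with m₁+m₂ = M = 2: (1,1), (2,0)
  (m₁,m₂)=(2,0): CG² = 2/3, CG = +√(2/3)
  (m₁,m₂)=(1,1): CG² = 1/3, CG = −√(1/3)   ← matches the target
Pairs with CG² = 1/3: (1,1): −√(1/3)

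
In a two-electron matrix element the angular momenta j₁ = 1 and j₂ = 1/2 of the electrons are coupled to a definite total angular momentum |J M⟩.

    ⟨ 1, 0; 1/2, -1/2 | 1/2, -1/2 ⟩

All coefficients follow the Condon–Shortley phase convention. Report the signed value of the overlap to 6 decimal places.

+0.577350

j₁+j₂−J=1  J+j₁−j₂=1  J−j₁+j₂=0  j₁+j₂+J+1=3
(j₁±m₁, j₂±m₂, J±M) = (1,1,0,1,0,1)
P² = 1/3
sum k=0..0:
  [0] +1/1 = 1
S = 1
C² = P²·S² = 1/3 ; C = +0.577350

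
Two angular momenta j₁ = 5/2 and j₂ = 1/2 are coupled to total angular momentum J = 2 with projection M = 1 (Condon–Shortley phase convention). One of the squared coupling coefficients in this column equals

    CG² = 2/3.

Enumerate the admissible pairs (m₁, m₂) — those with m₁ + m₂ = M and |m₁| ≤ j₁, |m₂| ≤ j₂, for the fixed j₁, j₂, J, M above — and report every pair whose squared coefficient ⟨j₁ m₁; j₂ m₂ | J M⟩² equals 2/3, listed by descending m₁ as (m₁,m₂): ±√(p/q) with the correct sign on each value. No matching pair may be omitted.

(3/2,-1/2): +√(2/3)

Admissible pairs with m₁+m₂ = M = 1: (1/2,1/2), (3/2,-1/2)
  (m₁,m₂)=(3/2,-1/2): CG² = 2/3, CG = +√(2/3)   ← matches the target
  (m₁,m₂)=(1/2,1/2): CG² = 1/3, CG = −√(1/3)
Pairs with CG² = 2/3: (3/2,-1/2): +√(2/3)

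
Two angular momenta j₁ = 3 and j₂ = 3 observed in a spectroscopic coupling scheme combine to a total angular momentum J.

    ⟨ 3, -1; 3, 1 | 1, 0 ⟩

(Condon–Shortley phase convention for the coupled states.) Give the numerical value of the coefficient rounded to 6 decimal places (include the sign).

−√(1/28) ≈ -0.188982

triangle: 5!×1!×1!/8! = 120/40320
(j±m)!: 2!×4!×4!×2!×1!×1! = 2304
prefactor² = (2J+1)×Δ×N² = 144/7
  k=3: −1/(3!×2!×1!×1!×0!×0!) = -1/12
  k=4: +1/(4!×1!×0!×0!×1!×1!) = 1/24
Σ = -1/24  ⇒  CG² = 144/7×(-1/24)² = 1/28
CG = −√(1/28) = -0.188982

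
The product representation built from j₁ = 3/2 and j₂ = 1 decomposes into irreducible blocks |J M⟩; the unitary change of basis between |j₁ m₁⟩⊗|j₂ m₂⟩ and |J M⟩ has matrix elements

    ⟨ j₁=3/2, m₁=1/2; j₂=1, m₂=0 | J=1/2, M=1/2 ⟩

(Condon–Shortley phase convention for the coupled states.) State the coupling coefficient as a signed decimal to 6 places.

−√(1/3) = -0.577350

j₁+j₂−J=2  J+j₁−j₂=1  J−j₁+j₂=0  j₁+j₂+J+1=4
(j₁±m₁, j₂±m₂, J±M) = (2,1,1,1,1,0)
P² = 1/3
sum k=1..1:
  [1] −1/1 = -1
S = -1
C² = P²·S² = 1/3 ; C = -0.577350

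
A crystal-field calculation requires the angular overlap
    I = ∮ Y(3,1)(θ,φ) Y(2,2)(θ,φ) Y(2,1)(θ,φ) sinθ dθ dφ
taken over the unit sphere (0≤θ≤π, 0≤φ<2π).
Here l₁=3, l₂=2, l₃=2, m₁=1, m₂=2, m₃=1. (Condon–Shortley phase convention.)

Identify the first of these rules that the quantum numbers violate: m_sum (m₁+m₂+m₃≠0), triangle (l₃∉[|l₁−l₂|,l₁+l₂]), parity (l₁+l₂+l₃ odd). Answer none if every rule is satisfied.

m_sum

Σmᵢ = 4  ✗
l₃∈[|l₁−l₂|,l₁+l₂]=[1,5], have l₃=2
Σlᵢ = 7 ⇒ odd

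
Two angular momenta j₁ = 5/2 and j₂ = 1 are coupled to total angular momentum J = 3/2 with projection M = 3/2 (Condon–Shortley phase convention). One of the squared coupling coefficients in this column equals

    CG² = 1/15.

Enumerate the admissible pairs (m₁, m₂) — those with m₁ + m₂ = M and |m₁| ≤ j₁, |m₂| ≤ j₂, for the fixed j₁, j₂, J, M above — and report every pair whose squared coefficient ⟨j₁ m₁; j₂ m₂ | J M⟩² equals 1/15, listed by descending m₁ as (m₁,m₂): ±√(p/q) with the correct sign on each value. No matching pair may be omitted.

Admissible pairs with m₁+m₂ = M = 3/2: (1/2,1), (3/2,0), (5/2,-1)
  (m₁,m₂)=(5/2,-1): CG² = 2/3, CG = +√(2/3)
  (m₁,m₂)=(3/2,0): CG² = 4/15, CG = −√(4/15)
  (m₁,m₂)=(1/2,1): CG² = 1/15, CG = +√(1/15)   ← matches the target
Pairs with CG² = 1/15: (1/2,1): +√(1/15)

(1/2,1): +√(1/15)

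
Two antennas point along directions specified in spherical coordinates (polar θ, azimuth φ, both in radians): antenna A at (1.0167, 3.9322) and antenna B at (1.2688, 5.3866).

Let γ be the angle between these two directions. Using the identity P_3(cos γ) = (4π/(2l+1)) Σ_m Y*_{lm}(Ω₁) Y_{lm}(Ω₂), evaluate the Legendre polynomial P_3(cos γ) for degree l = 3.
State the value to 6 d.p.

-0.336747

Addition theorem: P_3(cos γ) = (4π/7) Σ_m Y*_{lm}(Ω₁) Y_{lm}(Ω₂), m = −3…3:
  term(m=-3) = -0.031874+0.087539i   from Y*(Ω₁)=+0.184234-0.178564i, Y(Ω₂)=-0.326665+0.158538i
  term(m=-2) = -0.104839-0.024856i   from Y*(Ω₁)=-0.004051+0.388842i, Y(Ω₂)=-0.061108+0.270254i
  term(m=-1) = -0.002111+0.018051i   from Y*(Ω₁)=-0.074291-0.075069i, Y(Ω₂)=-0.107424-0.134426i
  term(m=+0) = +0.090063+0.000000i   from Y*(Ω₁)=-0.317252-0.000000i, Y(Ω₂)=-0.283884+0.000000i
  term(m=+1) = -0.002111-0.018051i   from Y*(Ω₁)=+0.074291-0.075069i, Y(Ω₂)=+0.107424-0.134426i
  term(m=+2) = -0.104839+0.024856i   from Y*(Ω₁)=-0.004051-0.388842i, Y(Ω₂)=-0.061108-0.270254i
  term(m=+3) = -0.031874-0.087539i   from Y*(Ω₁)=-0.184234-0.178564i, Y(Ω₂)=+0.326665+0.158538i
Accumulated sum -0.187583+0.000000i; after 4π/(2l+1) scaling, -0.336747+0.000000i ⇒ P_3 = -0.336747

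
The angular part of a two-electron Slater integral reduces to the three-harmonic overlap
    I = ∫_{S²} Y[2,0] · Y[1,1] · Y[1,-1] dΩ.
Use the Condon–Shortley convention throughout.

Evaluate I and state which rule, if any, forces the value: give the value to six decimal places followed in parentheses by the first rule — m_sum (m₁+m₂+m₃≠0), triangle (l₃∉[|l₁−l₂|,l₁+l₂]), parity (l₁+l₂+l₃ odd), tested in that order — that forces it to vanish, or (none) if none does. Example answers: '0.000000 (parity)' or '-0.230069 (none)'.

m-sum 0 ✓  L=4 even ✓  1≤1≤3 ✓
Π(2lᵢ+1) = 5×3×3 = 45
triangle coeff Δ(2,1,1) = 1/30
Σ_t [1,1]: t=1:−1/1 = -1/1
(3j)²=2/15 [(2 1 1; 0 0 0)], sign=+1
Σ_t [2,2]: t=2:+1/4 = 1/4
(3j)²=1/30 [(2 1 1; 0 1 -1)], sign=+1
⇒ 4πI² = 1/5
I = (+1)√(1/5/(4π)) = 0.12615663
No selection rule forces the value: the integral is nonzero (none).

0.126157 (none)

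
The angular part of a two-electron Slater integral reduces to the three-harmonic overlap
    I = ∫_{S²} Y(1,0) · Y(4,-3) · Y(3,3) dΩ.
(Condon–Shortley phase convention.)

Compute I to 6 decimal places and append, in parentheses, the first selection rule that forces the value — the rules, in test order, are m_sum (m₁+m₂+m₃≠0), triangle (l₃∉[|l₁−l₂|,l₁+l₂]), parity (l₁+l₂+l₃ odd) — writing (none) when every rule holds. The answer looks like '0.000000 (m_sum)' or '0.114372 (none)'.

-0.162868 (none)

Rules hold: Σm=0, L=8 even, 3≤3≤5.
N = 3·9·7 = 189
Δ = 2!·0!·6!/9! = 1/252
Racah Σ t=1..1: t=1:−1/36 = -1/36
⇒ 3j(1 4 3; 0 0 0)² = 4/63, sgn +1
Racah Σ t=1..1: t=1:−1/720 = -1/720
⇒ 3j(1 4 3; 0 -3 3)² = 1/36, sgn -1
4πI² = N·(3j₀)²·(3jₘ)² = 1/3
I = -1·√(0.333333/4π) = -0.16286750
No selection rule forces the value: the integral is nonzero (none).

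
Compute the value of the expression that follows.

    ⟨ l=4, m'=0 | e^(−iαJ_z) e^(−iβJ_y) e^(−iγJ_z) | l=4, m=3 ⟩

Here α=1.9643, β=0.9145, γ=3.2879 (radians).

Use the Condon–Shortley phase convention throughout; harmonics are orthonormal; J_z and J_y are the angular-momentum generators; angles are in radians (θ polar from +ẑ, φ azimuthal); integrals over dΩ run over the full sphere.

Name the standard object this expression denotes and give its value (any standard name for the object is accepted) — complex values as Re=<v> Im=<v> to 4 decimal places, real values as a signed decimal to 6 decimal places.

This is a Wigner D-matrix element — the rotation-matrix element ⟨l m'| R(α,β,γ) |l m⟩ in the angular-momentum basis.
D^4_{0,3}(1.9643,0.9145,3.2879) = e^{-i·0·1.9643}·d^4_{0,3}(0.9145)·e^{-i·3·3.2879}. Compute d first:
With c≡cos(β/2)=0.897270 and s≡sin(β/2)=0.441482, N=[24·24·5040·1]^{1/2}=1703.830978
Admissible k: 3..4 (factorial args all ≥0)
  k=3: (−1)^0·1703.8310/(144)·0.8973^5·0.4415^3 = +0.592133
  k=4: (−1)^1·1703.8310/(144)·0.8973^3·0.4415^5 = -0.143351
d^4_{0,3}(0.9145) = +0.592133 -0.143351 = +0.448783
Phases: e^{-i·(0)·1.9643}=+1.000000+0.000000i, e^{-i·(3)·3.2879}=-0.905210+0.424964i ⇒ D=-0.406243+0.190716i

Wigner D-matrix element, Re=-0.4062 Im=0.1907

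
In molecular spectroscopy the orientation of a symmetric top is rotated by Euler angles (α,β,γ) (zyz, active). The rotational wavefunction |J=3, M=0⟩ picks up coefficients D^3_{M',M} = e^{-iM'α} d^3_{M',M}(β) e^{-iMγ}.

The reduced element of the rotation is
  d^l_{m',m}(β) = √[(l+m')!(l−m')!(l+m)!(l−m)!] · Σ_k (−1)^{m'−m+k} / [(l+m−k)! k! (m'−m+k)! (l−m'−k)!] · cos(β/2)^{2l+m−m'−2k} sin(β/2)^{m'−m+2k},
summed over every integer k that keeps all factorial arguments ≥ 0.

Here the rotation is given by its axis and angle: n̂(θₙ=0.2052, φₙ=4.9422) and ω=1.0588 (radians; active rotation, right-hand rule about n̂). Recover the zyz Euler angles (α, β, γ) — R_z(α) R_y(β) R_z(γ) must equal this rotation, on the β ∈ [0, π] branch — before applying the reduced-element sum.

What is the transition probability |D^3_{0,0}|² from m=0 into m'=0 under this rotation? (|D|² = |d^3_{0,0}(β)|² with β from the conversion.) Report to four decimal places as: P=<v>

Axis–angle → zyz. n̂ = (sinθₙcosφₙ, sinθₙsinφₙ, cosθₙ) = (+0.046416, -0.198406, +0.979020), ω = 1.0588.
R = I cosω + sinω [n̂]ₓ + (1−cosω) n̂n̂ᵀ gives
  R = [+0.491017, -0.858176, -0.149785; +0.848781, +0.509998, -0.139544; +0.196143, -0.058616, +0.978822]
β = atan2(√(R₁₃²+R₂₃²), R₃₃) = 0.206172; α = atan2(R₂₃, R₁₃) mod 2π = 3.891610; γ = atan2(R₃₂, −R₃₁) mod 2π = 3.431988
D^3_{0,0}(3.8916,0.2062,3.4320) = e^{-i·0·3.8916}·d^3_{0,0}(0.2062)·e^{-i·0·3.4320}. Compute d first:
Half-angle: c=0.994691, s=0.102903. N=√(6·6·6·6)=36.000000
The bounds max(0,m−m')=0 and min(l+m,l−m')=3 give 4 terms
  k=0: (−1)^0·36.0000/(36)·0.9947^6·0.1029^0 = +0.968568
  k=1: (−1)^1·36.0000/(4)·0.9947^4·0.1029^2 = -0.093294
  k=2: (−1)^2·36.0000/(4)·0.9947^2·0.1029^4 = +0.000998
  k=3: (−1)^3·36.0000/(36)·0.9947^0·0.1029^6 = -0.000001
d^3_{0,0}(0.2062) = +0.968568 -0.093294 +0.000998 -0.000001 = +0.876271
|D^3_{0,0}|² = |d^3_{0,0}(β)|² = (+0.876271)² = 0.767850 (the z-rotation phases have unit modulus)

P=0.7679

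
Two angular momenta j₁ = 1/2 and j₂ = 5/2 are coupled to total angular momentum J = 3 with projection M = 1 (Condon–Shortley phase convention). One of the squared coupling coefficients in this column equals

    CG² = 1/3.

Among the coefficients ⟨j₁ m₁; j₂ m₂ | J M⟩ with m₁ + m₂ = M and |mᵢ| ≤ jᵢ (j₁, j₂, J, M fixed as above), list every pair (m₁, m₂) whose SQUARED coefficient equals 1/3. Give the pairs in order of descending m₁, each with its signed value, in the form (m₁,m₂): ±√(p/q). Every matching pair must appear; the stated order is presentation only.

(-1/2,3/2): +√(1/3)

Admissible pairs with m₁+m₂ = M = 1: (-1/2,3/2), (1/2,1/2)
  (m₁,m₂)=(1/2,1/2): CG² = 2/3, CG = +√(2/3)
  (m₁,m₂)=(-1/2,3/2): CG² = 1/3, CG = +√(1/3)   ← matches the target
Pairs with CG² = 1/3: (-1/2,3/2): +√(1/3)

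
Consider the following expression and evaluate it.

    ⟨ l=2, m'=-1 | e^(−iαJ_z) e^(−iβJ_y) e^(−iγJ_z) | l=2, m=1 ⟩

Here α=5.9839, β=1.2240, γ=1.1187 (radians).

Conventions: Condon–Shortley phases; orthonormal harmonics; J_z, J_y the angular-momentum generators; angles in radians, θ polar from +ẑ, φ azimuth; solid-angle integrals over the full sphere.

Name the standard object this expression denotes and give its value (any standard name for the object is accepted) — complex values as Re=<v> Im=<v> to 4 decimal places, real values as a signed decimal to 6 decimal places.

This is a Wigner D-matrix element — the rotation-matrix element ⟨l m'| R(α,β,γ) |l m⟩ in the angular-momentum basis.
D^2_{-1,1}(5.9839,1.2240,1.1187) = e^{-i·-1·5.9839}·d^2_{-1,1}(1.2240)·e^{-i·1·1.1187}. Compute d first:
Half-angle: c=0.818501, s=0.574506. N=√(1·6·6·1)=6.000000
k∈{2,3} keeps every argument non-negative
  k=2: (−1)^0·6.0000/(2)·0.8185^2·0.5745^2 = +0.663358
  k=3: (−1)^1·6.0000/(6)·0.8185^0·0.5745^4 = -0.108937
d^2_{-1,1}(1.2240) = +0.663358 -0.108937 = +0.554420
Phases: e^{-i·(-1)·5.9839}=+0.955547-0.294837i, e^{-i·(1)·1.1187}=+0.436852-0.899533i ⇒ D=+0.084392-0.547960i

Wigner D-matrix element, Re=0.0844 Im=-0.5480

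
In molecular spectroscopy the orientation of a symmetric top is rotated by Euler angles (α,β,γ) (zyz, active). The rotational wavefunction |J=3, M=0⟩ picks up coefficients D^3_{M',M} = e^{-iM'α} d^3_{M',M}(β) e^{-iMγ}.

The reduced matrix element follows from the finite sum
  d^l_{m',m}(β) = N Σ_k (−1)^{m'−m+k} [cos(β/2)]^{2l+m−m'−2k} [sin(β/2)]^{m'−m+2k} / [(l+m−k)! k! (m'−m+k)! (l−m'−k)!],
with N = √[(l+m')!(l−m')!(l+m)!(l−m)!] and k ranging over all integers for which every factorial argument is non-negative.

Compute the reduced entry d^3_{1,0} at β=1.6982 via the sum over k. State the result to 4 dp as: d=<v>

d^3_{1,0}(β=1.6982) via the finite sum:
Half-angle: c=0.660659, s=0.750686. N=√(24·2·6·6)=41.569219
Admissible k: 0..2 (factorial args all ≥0)
  k=0: (−1)^1·41.5692/(12)·0.6607^5·0.7507^1 = -0.327292
  k=1: (−1)^2·41.5692/(4)·0.6607^3·0.7507^3 = +1.267708
  k=2: (−1)^3·41.5692/(12)·0.6607^1·0.7507^5 = -0.545582
d^3_{1,0}(1.6982) = -0.327292 +1.267708 -0.545582 = +0.394834

d=0.3948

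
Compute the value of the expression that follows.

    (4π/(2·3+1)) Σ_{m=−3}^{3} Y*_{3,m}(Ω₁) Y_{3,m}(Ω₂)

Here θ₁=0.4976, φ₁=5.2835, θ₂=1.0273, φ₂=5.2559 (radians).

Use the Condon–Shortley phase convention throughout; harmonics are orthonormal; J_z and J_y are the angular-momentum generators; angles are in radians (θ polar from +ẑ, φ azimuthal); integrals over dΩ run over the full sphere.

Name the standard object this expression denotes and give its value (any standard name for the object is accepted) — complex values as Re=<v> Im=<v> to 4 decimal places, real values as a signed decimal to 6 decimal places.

Legendre polynomial (addition theorem), +0.311535

This sum is the spherical-harmonic addition theorem: it equals the Legendre polynomial P_l(cos γ) of the angle γ between the two directions.
Summing Y*_{l m}(θ₁,φ₁)·Y_{l m}(θ₂,φ₂) over m ∈ [−3, 3]; prefactor 4π/(2·3+1) = 1.795196:
  [-3]  conj(Y_{3,-3})(Ω₁) = (-0.044912, -0.006445) ; Y_{3,-3}(Ω₂) = (-0.261139, 0.015618) ; Δ = (0.011829, 0.000982)
  [-2]  conj(Y_{3,-2})(Ω₁) = (-0.085029, -0.186100) ; Y_{3,-2}(Ω₂) = (-0.180080, 0.342738) ; Δ = (0.079096, 0.004371)
  [-1]  conj(Y_{3,-1})(Ω₁) = (0.238559, -0.371276) ; Y_{3,-1}(Ω₂) = (0.048225, 0.079815) ; Δ = (0.041138, 0.001136)
  [+0]  conj(Y_{3,0})(Ω₁) = (0.282287, -0.000000) ; Y_{3,0}(Ω₂) = (-0.320904, 0.000000) ; Δ = (-0.090587, 0.000000)
  [+1]  conj(Y_{3,1})(Ω₁) = (-0.238559, -0.371276) ; Y_{3,1}(Ω₂) = (-0.048225, 0.079815) ; Δ = (0.041138, -0.001136)
  [+2]  conj(Y_{3,2})(Ω₁) = (-0.085029, 0.186100) ; Y_{3,2}(Ω₂) = (-0.180080, -0.342738) ; Δ = (0.079096, -0.004371)
  [+3]  conj(Y_{3,3})(Ω₁) = (0.044912, -0.006445) ; Y_{3,3}(Ω₂) = (0.261139, 0.015618) ; Δ = (0.011829, -0.000982)
Total Σ_m = (0.173538, 0.000000). Multiply by 1.795196: (0.311535, 0.000000). P_3(cos γ) = 0.311535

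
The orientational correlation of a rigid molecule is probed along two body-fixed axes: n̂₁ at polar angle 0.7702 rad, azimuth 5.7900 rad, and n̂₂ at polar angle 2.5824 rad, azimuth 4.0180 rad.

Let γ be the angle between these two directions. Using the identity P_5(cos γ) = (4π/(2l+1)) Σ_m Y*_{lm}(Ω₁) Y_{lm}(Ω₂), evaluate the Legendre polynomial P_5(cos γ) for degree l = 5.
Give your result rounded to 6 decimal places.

Addition theorem: P_5(cos γ) = (4π/11) Σ_m Y*_{lm}(Ω₁) Y_{lm}(Ω₂), m = −5…5:
  m=-5: (-0.05927 - 0.04750j) × (0.00633 - 0.01845j) = -0.00125 + 0.00079j  (running Σ = -0.00125 + 0.00079j)
  m=-4: (-0.09687 - 0.22787j) × (0.09208 - 0.03509j) = -0.01691 - 0.01758j  (running Σ = -0.01817 - 0.01679j)
  m=-3: (0.03869 - 0.42292j) × (0.24611 + 0.13843j) = 0.06807 - 0.09873j  (running Σ = 0.04990 - 0.11552j)
  m=-2: (0.17752 - 0.26835j) × (0.08458 + 0.45955j) = 0.13834 + 0.05888j  (running Σ = 0.18824 - 0.05664j)
  m=-1: (-0.12548 + 0.06744j) × (-0.19388 + 0.23282j) = 0.00863 - 0.04229j  (running Σ = 0.19687 - 0.09893j)
  m=0: (-0.36447 + 0.00000j) × (0.27464 + 0.00000j) = -0.10010 + 0.00000j  (running Σ = 0.09677 - 0.09893j)
  m=1: (0.12548 + 0.06744j) × (0.19388 + 0.23282j) = 0.00863 + 0.04229j  (running Σ = 0.10539 - 0.05664j)
  m=2: (0.17752 + 0.26835j) × (0.08458 - 0.45955j) = 0.13834 - 0.05888j  (running Σ = 0.24373 - 0.11552j)
  m=3: (-0.03869 - 0.42292j) × (-0.24611 + 0.13843j) = 0.06807 + 0.09873j  (running Σ = 0.31180 - 0.01679j)
  m=4: (-0.09687 + 0.22787j) × (0.09208 + 0.03509j) = -0.01691 + 0.01758j  (running Σ = 0.29488 + 0.00079j)
  m=5: (0.05927 - 0.04750j) × (-0.00633 - 0.01845j) = -0.00125 - 0.00079j  (running Σ = 0.29363 - 0.00000j)
Accumulated sum 0.29363 - 0.00000j; after 4π/(2l+1) scaling, 0.33544 - 0.00000j ⇒ P_5 = 0.335444

0.335444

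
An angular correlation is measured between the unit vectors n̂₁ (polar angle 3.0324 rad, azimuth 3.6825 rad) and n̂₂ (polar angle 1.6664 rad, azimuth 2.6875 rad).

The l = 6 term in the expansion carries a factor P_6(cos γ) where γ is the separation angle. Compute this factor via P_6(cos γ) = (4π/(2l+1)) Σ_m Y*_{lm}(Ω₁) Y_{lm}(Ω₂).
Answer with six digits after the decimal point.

-0.167821

Summing Y*_{l m}(θ₁,φ₁)·Y_{l m}(θ₂,φ₂) over m ∈ [−6, 6]; prefactor 4π/(2·6+1) = 0.966644:
  m=-6: Y*=-0.000001-0.000000i  Y=-0.429716+0.190374i  product +0.000000-0.000000i
  m=-5: Y*=-0.000023+0.000011i  Y=-0.100542+0.119449i  product +0.000001-0.000004i
  m=-4: Y*=-0.000277+0.000412i  Y=+0.076628-0.305739i  product +0.000105+0.000116i
  m=-3: Y*=-0.000342+0.006586i  Y=-0.036817-0.173997i  product +0.001158-0.000183i
  m=-2: Y*=+0.028042+0.052703i  Y=+0.166515+0.213399i  product -0.006577+0.014760i
  m=-1: Y*=+0.289878+0.174119i  Y=+0.166378+0.081211i  product +0.034089+0.052511i
  m=+0: Y*=+0.893643-0.000000i  Y=-0.258675+0.000000i  product -0.231164+0.000000i
  m=+1: Y*=-0.289878+0.174119i  Y=-0.166378+0.081211i  product +0.034089-0.052511i
  m=+2: Y*=+0.028042-0.052703i  Y=+0.166515-0.213399i  product -0.006577-0.014760i
  m=+3: Y*=+0.000342+0.006586i  Y=+0.036817-0.173997i  product +0.001158+0.000183i
  m=+4: Y*=-0.000277-0.000412i  Y=+0.076628+0.305739i  product +0.000105-0.000116i
  m=+5: Y*=+0.000023+0.000011i  Y=+0.100542+0.119449i  product +0.000001+0.000004i
  m=+6: Y*=-0.000001+0.000000i  Y=-0.429716-0.190374i  product +0.000000+0.000000i
Accumulated sum -0.173612+0.000000i; after 4π/(2l+1) scaling, -0.167821+0.000000i ⇒ P_6 = -0.167821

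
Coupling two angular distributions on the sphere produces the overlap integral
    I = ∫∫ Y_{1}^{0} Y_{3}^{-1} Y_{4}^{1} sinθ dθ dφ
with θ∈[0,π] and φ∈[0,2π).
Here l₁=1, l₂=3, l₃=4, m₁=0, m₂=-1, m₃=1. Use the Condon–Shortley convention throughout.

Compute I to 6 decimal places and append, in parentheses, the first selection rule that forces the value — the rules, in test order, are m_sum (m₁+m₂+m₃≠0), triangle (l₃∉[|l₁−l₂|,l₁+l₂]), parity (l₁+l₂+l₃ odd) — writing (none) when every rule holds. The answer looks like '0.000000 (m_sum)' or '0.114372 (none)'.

-0.238414 (none)

m-sum 0 ✓  L=8 even ✓  2≤4≤4 ✓
Π(2lᵢ+1) = 3×7×9 = 189
triangle coeff Δ(1,3,4) = 1/252
Σ_t [0,0]: t=0:+1/36 = 1/36
(3j)²=4/63 [(1 3 4; 0 0 0)], sign=+1
Σ_t [0,0]: t=0:+1/48 = 1/48
(3j)²=5/84 [(1 3 4; 0 -1 1)], sign=-1
⇒ 4πI² = 5/7
I = (-1)√(5/7/(4π)) = -0.23841361
No selection rule forces the value: the integral is nonzero (none).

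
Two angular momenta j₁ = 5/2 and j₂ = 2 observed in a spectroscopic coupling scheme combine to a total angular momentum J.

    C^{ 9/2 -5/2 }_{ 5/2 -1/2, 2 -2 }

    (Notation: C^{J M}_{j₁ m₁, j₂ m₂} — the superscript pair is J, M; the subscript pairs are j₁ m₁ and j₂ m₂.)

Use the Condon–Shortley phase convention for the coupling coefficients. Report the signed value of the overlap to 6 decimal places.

+√(5/18) = +0.527046

√[10·0!5!4!/10! · 2!3!0!4!2!7!] = √(23040)
  +(−1)^0/∏(0,0,3,0,2,4)! = 1/288  (running 1/288)
⟨..|..⟩ = √(23040)·(1/288) = +0.527046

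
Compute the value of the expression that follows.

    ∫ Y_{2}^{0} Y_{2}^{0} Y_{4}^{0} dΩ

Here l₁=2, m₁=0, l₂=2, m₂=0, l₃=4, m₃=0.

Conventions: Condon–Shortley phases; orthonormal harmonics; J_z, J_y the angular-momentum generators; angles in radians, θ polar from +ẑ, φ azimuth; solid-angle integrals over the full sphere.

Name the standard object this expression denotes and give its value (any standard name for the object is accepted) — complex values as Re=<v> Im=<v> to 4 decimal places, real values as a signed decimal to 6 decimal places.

This is a Gaunt coefficient — the integral of a triple product of spherical harmonics over the sphere.
Checks pass: Σm=0; 8 even; l₃=4∈[0,4].
(2·2+1)(2·2+1)(2·4+1) = 225
Δ: 0! 4! 4! / 9! → 1/630
sum: t=0:+1/16 = 1/16
3j²(2 2 4; 0 0 0) = Δ·Π!·Σ² = 2/35  (sign +1)
(m-triple is (0,0,0) — same symbol as above.)
combine: 4πI² = 225·2/35·2/35 = 36/49
take √, sign +1: I = 0.24179554

Gaunt coefficient, +0.241796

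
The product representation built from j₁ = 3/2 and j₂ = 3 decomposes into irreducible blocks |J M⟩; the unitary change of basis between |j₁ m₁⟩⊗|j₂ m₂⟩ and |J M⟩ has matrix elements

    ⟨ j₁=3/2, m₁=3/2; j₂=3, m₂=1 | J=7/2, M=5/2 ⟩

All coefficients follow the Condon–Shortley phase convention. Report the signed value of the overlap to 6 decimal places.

+0.690066

triangle: 1!·2!·5!/9! = 240/362880
(j±m)!: 3!·0!·4!·2!·6!·1! = 207360
prefactor² = (2J+1)·Δ·N² = 7680/7
  k=0: +1/(0!·1!·0!·4!·2!·1!) = 1/48
Σ = 1/48  ⇒  CG² = 7680/7·(1/48)² = 10/21
CG = +√(10/21) = +0.690066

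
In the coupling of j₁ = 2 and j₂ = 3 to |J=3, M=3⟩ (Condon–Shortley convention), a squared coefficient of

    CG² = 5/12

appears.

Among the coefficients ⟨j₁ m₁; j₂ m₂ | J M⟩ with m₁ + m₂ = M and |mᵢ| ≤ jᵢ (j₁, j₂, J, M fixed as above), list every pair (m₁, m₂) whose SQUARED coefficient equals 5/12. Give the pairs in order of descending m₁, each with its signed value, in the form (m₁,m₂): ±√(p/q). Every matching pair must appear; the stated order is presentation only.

(1,2): −√(5/12); (0,3): +√(5/12)

Admissible pairs with m₁+m₂ = M = 3: (0,3), (1,2), (2,1)
  (m₁,m₂)=(2,1): CG² = 1/6, CG = +√(1/6)
  (m₁,m₂)=(1,2): CG² = 5/12, CG = −√(5/12)   ← matches the target
  (m₁,m₂)=(0,3): CG² = 5/12, CG = +√(5/12)   ← matches the target
Pairs with CG² = 5/12: (1,2): −√(5/12); (0,3): +√(5/12)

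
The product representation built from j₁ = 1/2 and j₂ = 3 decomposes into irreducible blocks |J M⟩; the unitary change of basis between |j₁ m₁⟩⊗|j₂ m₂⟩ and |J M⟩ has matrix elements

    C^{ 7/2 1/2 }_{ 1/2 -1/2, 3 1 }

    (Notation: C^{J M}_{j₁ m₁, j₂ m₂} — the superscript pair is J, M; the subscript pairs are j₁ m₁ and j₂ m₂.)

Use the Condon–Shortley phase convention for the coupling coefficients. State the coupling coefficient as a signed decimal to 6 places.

+0.654654  (= +√(3/7))

triangle: 0!·1!·6!/8! = 720/40320
(j±m)!: 0!·1!·4!·2!·4!·3! = 6912
prefactor² = (2J+1)·Δ·N² = 6912/7
  k=0: +1/(0!·0!·1!·4!·0!·2!) = 1/48
Σ = 1/48  ⇒  CG² = 6912/7·(1/48)² = 3/7
CG = +√(3/7) = +0.654654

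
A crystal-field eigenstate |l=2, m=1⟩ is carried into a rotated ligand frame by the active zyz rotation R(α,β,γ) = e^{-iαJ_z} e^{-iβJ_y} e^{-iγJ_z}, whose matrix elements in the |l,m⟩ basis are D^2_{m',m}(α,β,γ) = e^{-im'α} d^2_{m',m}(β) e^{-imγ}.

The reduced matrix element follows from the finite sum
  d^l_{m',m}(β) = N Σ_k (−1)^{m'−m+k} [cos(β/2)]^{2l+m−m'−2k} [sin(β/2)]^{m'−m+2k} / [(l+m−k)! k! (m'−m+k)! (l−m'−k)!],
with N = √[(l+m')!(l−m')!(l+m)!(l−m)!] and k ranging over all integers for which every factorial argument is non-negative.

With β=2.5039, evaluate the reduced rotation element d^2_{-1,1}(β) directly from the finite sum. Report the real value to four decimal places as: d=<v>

d=-0.5473

d^2_{-1,1}(β=2.5039) via the finite sum:
With c≡cos(β/2)=0.313471 and s≡sin(β/2)=0.949598, N=[1·6·6·1]^{1/2}=6.000000
The bounds max(0,m−m')=2 and min(l+m,l−m')=3 give 2 terms
  k=2: (−1)^0·6.0000/(2)·0.3135^2·0.9496^2 = +0.265825
  k=3: (−1)^1·6.0000/(6)·0.3135^0·0.9496^4 = -0.813127
d^2_{-1,1}(2.5039) = +0.265825 -0.813127 = -0.547302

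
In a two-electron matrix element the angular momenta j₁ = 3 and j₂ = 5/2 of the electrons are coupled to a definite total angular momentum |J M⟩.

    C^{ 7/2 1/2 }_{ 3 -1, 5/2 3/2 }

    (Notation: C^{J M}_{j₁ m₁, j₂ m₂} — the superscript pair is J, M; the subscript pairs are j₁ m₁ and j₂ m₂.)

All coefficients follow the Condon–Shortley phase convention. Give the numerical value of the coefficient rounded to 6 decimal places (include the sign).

j₁+j₂−J=2  J+j₁−j₂=4  J−j₁+j₂=3  j₁+j₂+J+1=10
(j₁±m₁, j₂±m₂, J±M) = (2,4,4,1,4,3)
P² = 18432/175
sum k=1..2:
  [1] −1/36 = -1/36
  [2] +1/16 = 1/16
S = 5/144
C² = P²·S² = 8/63 ; C = +0.356348

+0.356348  (= +√(8/63))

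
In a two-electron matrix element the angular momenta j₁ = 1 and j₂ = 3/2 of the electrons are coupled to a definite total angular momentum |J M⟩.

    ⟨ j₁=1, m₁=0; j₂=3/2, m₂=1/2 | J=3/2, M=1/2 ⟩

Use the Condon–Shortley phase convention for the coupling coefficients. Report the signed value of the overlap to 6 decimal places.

−√(1/15) = -0.258199

j₁+j₂−J=1  J+j₁−j₂=1  J−j₁+j₂=2  j₁+j₂+J+1=5
(j₁±m₁, j₂±m₂, J±M) = (1,1,2,1,2,1)
P² = 4/15
sum k=0..1:
  [0] +1/2 = 1/2
  [1] −1/1 = -1
S = -1/2
C² = P²·S² = 1/15 ; C = -0.258199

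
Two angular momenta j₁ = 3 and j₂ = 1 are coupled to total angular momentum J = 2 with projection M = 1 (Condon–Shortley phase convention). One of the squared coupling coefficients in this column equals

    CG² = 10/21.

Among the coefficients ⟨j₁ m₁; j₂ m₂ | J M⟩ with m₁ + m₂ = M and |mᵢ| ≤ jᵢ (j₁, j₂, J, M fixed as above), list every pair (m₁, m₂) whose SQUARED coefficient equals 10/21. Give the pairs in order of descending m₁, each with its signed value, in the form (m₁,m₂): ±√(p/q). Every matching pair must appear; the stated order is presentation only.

Admissible pairs with m₁+m₂ = M = 1: (0,1), (1,0), (2,-1)
  (m₁,m₂)=(2,-1): CG² = 10/21, CG = +√(10/21)   ← matches the target
  (m₁,m₂)=(1,0): CG² = 8/21, CG = −√(8/21)
  (m₁,m₂)=(0,1): CG² = 1/7, CG = +√(1/7)
Pairs with CG² = 10/21: (2,-1): +√(10/21)

(2,-1): +√(10/21)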